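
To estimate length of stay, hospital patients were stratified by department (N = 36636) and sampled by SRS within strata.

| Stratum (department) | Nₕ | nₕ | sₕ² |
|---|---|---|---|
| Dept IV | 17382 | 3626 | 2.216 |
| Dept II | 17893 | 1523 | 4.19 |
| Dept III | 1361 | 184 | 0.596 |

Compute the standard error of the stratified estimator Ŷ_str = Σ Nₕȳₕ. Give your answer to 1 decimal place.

Var(Ŷ_str) = Σₕ Nₕ²(1 − fₕ)sₕ²/nₕ.
Dept IV: 17382²·(1 − 3626/17382)·2.216/3626 = 146128.14.
Dept II: 17893²·(1 − 1523/17893)·4.19/1523 = 805834.69.
Dept III: 1361²·(1 − 184/1361)·0.596/184 = 5188.7533.
Sum = 957151.58.
SE = √(957151.58) = 978.3.

978.3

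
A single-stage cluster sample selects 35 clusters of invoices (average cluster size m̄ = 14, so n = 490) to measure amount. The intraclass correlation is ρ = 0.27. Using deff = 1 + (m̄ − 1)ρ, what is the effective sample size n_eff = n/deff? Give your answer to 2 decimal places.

108.65

deff = 1 + (14 − 1)·0.27 = 1 + 3.51 = 4.51.
n_eff = 490 / 4.51 = 108.65.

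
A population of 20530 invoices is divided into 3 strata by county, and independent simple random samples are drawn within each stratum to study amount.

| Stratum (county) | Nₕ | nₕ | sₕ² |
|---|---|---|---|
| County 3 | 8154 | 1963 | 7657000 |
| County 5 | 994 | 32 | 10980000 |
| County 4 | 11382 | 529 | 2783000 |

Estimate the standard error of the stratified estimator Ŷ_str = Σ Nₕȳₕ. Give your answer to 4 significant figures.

1.084 × 10^6

Var(Ŷ_str) = Σₕ Nₕ²(1 − fₕ)sₕ²/nₕ.
County 3: 8154²·(1 − 1963/8154)·7657000/1963 = 1.9691095 × 10^11.
County 5: 994²·(1 − 32/994)·10980000/32 = 3.2810573 × 10^11.
County 4: 11382²·(1 − 529/11382)·2783000/529 = 6.4986915 × 10^11.
Sum = 1.1748858 × 10^12.
SE = √(1.1748858 × 10^12) = 1.084 × 10^6.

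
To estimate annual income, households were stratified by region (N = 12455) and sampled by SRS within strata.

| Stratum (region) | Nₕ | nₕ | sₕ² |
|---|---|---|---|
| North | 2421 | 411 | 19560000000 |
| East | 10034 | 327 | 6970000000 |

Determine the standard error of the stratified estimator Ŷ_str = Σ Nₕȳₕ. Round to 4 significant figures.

4.804 × 10^7

Var(Ŷ_str) = Σₕ Nₕ²(1 − fₕ)sₕ²/nₕ.
North: 2421²·(1 − 411/2421)·19560000000/411 = 2.3158897 × 10^14.
East: 10034²·(1 − 327/10034)·6970000000/327 = 2.0760803 × 10^15.
Sum = 2.3076693 × 10^15.
SE = √(2.3076693 × 10^15) = 4.804 × 10^7.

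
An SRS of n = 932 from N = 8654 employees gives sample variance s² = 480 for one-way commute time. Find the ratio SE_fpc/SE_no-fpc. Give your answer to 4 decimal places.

0.9446

f = n/N = 932/8654 = 0.10769586.
SE_no-fpc = √(s²/n) = 0.71764996; SE_fpc = √((1−f)s²/n) = 0.67790543.
Ratio = √(1−f) = 0.94461851.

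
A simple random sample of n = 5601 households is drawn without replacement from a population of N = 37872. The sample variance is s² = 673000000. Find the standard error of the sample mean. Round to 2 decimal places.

319.98

Under SRS without replacement, Var(ȳ) = (1 − f)·s²/n with f = n/N = 5601/37872 = 0.14789290.
Var(ȳ) = (1 − 0.14789290)·673000000/5601 = 0.85210710·120157.11 = 102386.73.
SE(ȳ) = √(102386.73) = 319.98.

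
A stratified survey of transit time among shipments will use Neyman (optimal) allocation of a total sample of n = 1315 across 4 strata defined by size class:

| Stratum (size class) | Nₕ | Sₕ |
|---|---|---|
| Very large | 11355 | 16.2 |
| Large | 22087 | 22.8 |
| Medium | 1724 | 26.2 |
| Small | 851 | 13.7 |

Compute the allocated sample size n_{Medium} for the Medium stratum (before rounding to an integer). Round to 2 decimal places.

Neyman allocation: nₕ = n·NₕSₕ / Σⱼ NⱼSⱼ.
Σ NⱼSⱼ = 11355·16.2 + 22087·22.8 + 1724·26.2 + 851·13.7 = 744362.1.
n_{Medium} = 1315·1724·26.2 / 744362.1 = 79.80.

79.80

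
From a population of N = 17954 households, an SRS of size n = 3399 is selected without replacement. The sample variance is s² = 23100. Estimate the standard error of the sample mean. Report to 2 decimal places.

Under SRS without replacement, Var(ȳ) = (1 − f)·s²/n with f = n/N = 3399/17954 = 0.18931714.
Var(ȳ) = (1 − 0.18931714)·23100/3399 = 0.81068286·6.7961165 = 5.5094951.
SE(ȳ) = √(5.5094951) = 2.35.

2.35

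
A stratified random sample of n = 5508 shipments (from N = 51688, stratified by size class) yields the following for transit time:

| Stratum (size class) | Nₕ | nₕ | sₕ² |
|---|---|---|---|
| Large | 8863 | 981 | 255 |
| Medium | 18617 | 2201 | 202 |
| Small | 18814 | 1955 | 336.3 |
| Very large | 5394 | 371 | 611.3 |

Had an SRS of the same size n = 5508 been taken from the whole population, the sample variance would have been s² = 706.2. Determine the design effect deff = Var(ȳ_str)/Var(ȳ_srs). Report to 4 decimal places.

0.4751

Var(ȳ_str) = Σ Wₕ²(1−fₕ)sₕ²/nₕ with Wₕ = Nₕ/51688:
  Large: (8863/51688)²·(1−981/8863)·255/981 = 0.006796869
  Medium: (18617/51688)²·(1−2201/18617)·202/2201 = 0.01049854
  Small: (18814/51688)²·(1−1955/18814)·336.3/1955 = 0.020422721
  Very large: (5394/51688)²·(1−371/5394)·611.3/371 = 0.01670995
  → Var(ȳ_str) = 0.05442808.
Var(ȳ_srs) = (1 − 5508/51688)·706.2/5508 = 0.11455076.
deff = 0.05442808 / 0.11455076 = 0.4751.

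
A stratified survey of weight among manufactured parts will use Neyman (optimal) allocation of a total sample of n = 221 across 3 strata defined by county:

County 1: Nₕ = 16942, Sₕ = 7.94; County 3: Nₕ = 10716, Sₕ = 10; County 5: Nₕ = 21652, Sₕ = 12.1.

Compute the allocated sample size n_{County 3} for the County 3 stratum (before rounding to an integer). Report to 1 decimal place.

Neyman allocation: nₕ = n·NₕSₕ / Σⱼ NⱼSⱼ.
Σ NⱼSⱼ = 16942·7.94 + 10716·10 + 21652·12.1 = 503668.68.
n_{County 3} = 221·10716·10 / 503668.68 = 47.0.

47.0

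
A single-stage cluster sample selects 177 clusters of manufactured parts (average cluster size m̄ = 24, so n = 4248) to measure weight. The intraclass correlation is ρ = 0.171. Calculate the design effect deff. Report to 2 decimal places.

deff = 1 + (24 − 1)·0.171 = 1 + 3.933 = 4.933.

4.93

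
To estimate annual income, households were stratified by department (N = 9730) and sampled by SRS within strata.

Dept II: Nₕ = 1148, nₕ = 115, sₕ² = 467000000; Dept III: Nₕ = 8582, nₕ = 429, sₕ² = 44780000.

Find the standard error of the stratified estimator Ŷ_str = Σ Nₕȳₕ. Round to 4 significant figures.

3.481 × 10^6

Var(Ŷ_str) = Σₕ Nₕ²(1 − fₕ)sₕ²/nₕ.
Dept II: 1148²·(1 − 115/1148)·467000000/115 = 4.8157202 × 10^12.
Dept III: 8582²·(1 − 429/8582)·44780000/429 = 7.3035289 × 10^12.
Sum = 1.2119249 × 10^13.
SE = √(1.2119249 × 10^13) = 3.481 × 10^6.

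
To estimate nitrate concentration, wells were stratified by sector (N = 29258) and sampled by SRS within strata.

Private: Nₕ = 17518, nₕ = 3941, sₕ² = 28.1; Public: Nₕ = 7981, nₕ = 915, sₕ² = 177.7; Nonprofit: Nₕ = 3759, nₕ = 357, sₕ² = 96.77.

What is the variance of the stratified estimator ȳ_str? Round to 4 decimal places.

Var(ȳ_str) = Σₕ Wₕ²(1 − fₕ)sₕ²/nₕ with Wₕ = Nₕ/N, N = 29258.
Private: Wₕ = 0.59874222; term = 0.59874222²·(1 − 0.22496860)·28.1/3941 = 0.001981066.
Public: Wₕ = 0.27278009; term = 0.27278009²·(1 − 0.11464729)·177.7/915 = 0.012794049.
Nonprofit: Wₕ = 0.12847768; term = 0.12847768²·(1 − 0.09497207)·96.77/357 = 0.0040493926.
Sum = 0.018824508.

0.0188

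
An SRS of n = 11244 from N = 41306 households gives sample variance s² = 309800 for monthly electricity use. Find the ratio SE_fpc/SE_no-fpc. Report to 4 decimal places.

0.8531

f = n/N = 11244/41306 = 0.27221227.
SE_no-fpc = √(s²/n) = 5.2490449; SE_fpc = √((1−f)s²/n) = 4.4779852.
Ratio = √(1−f) = 0.85310476.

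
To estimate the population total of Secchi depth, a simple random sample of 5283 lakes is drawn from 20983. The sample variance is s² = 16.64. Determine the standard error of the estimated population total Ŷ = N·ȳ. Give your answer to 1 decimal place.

Var(Ŷ) = N²·Var(ȳ) = N²·(1 − n/N)·s²/n.
f = 5283/20983 = 0.25177525; Var(ȳ) = 0.74822475·16.64/5283 = 0.0023567026.
Var(Ŷ) = 20983² · 0.0023567026 = 1.0376238 × 10^6.
SE(Ŷ) = √(1.0376238 × 10^6) = 1018.6.

1018.6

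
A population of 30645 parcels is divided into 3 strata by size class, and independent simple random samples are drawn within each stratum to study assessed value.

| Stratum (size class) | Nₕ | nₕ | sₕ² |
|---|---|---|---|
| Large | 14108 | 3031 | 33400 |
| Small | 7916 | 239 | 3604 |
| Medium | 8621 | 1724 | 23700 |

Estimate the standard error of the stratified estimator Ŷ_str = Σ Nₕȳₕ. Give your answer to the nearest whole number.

Var(Ŷ_str) = Σₕ Nₕ²(1 − fₕ)sₕ²/nₕ.
Large: 14108²·(1 − 3031/14108)·33400/3031 = 1.7220594 × 10^9.
Small: 7916²·(1 − 239/7916)·3604/239 = 9.1639816 × 10^8.
Medium: 8621²·(1 − 1724/8621)·23700/1724 = 8.1738931 × 10^8.
Sum = 3.4558469 × 10^9.
SE = √(3.4558469 × 10^9) = 58786.

58786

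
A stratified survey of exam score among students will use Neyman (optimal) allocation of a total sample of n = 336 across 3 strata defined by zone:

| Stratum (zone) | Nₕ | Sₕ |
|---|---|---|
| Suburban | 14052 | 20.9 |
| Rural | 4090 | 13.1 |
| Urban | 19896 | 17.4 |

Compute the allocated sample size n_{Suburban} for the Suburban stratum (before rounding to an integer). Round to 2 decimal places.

142.30

Neyman allocation: nₕ = n·NₕSₕ / Σⱼ NⱼSⱼ.
Σ NⱼSⱼ = 14052·20.9 + 4090·13.1 + 19896·17.4 = 693456.2.
n_{Suburban} = 336·14052·20.9 / 693456.2 = 142.30.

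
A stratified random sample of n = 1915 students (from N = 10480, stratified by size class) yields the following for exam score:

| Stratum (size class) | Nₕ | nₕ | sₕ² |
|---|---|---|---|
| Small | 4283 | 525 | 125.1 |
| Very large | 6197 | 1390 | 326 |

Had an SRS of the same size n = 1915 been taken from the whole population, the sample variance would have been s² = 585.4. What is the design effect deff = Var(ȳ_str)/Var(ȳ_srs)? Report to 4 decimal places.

Var(ȳ_str) = Σ Wₕ²(1−fₕ)sₕ²/nₕ with Wₕ = Nₕ/10480:
  Small: (4283/10480)²·(1−525/4283)·125.1/525 = 0.034920487
  Very large: (6197/10480)²·(1−1390/6197)·326/1390 = 0.063611532
  → Var(ȳ_str) = 0.098532019.
Var(ȳ_srs) = (1 − 1915/10480)·585.4/1915 = 0.24983313.
deff = 0.098532019 / 0.24983313 = 0.3944.

0.3944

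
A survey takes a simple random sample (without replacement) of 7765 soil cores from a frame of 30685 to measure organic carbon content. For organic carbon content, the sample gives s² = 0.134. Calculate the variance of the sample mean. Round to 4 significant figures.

Under SRS without replacement, Var(ȳ) = (1 − f)·s²/n with f = n/N = 7765/30685 = 0.25305524.
Var(ȳ) = (1 − 0.25305524)·0.134/7765 = 0.74694476·1.7256922 × 10^-5 = 1.2889968 × 10^-5.

1.289 × 10^-5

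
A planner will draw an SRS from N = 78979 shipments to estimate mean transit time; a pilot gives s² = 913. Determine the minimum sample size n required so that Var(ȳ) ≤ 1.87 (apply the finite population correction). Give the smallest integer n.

Without fpc, n₀ = s²/D = 913/1.87 = 488.2353.
With fpc, (1 − n/N)·s²/n ≤ D requires n ≥ n₀/(1 + n₀/N) = 488.2353/(1 + 488.2353/78979) = 485.2357.
Rounding up, n = 486.

486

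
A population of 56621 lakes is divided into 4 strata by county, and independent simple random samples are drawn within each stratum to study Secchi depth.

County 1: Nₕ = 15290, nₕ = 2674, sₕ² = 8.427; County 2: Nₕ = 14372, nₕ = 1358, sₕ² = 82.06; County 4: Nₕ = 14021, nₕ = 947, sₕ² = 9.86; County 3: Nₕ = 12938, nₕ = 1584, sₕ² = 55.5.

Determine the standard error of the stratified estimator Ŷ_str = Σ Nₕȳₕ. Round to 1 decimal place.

Var(Ŷ_str) = Σₕ Nₕ²(1 − fₕ)sₕ²/nₕ.
County 1: 15290²·(1 − 2674/15290)·8.427/2674 = 607912.06.
County 2: 14372²·(1 − 1358/14372)·82.06/1358 = 1.1302116 × 10^7.
County 4: 14021²·(1 − 947/14021)·9.86/947 = 1.9085977 × 10^6.
County 3: 12938²·(1 − 1584/12938)·55.5/1584 = 5.1469961 × 10^6.
Sum = 1.8965622 × 10^7.
SE = √(1.8965622 × 10^7) = 4355.0.

4355.0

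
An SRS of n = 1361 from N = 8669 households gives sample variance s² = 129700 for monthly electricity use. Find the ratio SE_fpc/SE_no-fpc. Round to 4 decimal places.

f = n/N = 1361/8669 = 0.15699619.
SE_no-fpc = √(s²/n) = 9.7620477; SE_fpc = √((1−f)s²/n) = 8.9630474.
Ratio = √(1−f) = 0.91815239.

0.9182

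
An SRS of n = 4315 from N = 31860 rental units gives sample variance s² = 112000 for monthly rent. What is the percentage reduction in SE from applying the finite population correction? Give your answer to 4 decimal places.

f = n/N = 4315/31860 = 0.13543628.
SE_no-fpc = √(s²/n) = 5.0946999; SE_fpc = √((1−f)s²/n) = 4.7371498.
Ratio = √(1−f) = 0.92981918. Reduction = 100·(1 − 0.92981918) = 7.0181%.

7.0181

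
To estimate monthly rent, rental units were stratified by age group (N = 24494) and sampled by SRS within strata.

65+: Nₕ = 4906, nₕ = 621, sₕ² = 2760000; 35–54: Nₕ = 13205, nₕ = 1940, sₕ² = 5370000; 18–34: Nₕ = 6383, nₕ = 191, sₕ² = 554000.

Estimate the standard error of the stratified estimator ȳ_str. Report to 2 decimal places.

32.14

Var(ȳ_str) = Σₕ Wₕ²(1 − fₕ)sₕ²/nₕ with Wₕ = Nₕ/N, N = 24494.
65+: Wₕ = 0.20029395; term = 0.20029395²·(1 − 0.12657970)·2760000/621 = 155.73149.
35–54: Wₕ = 0.53911162; term = 0.53911162²·(1 − 0.14691405)·5370000/1940 = 686.3138.
18–34: Wₕ = 0.26059443; term = 0.26059443²·(1 − 0.02992323)·554000/191 = 191.07891.
Sum = 1033.1242.
SE = √(1033.1242) = 32.14.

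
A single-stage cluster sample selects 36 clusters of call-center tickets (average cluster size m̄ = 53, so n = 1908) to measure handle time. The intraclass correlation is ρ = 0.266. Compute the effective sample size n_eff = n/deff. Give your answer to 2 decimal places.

deff = 1 + (53 − 1)·0.266 = 1 + 13.832 = 14.832.
n_eff = 1908 / 14.832 = 128.64.

128.64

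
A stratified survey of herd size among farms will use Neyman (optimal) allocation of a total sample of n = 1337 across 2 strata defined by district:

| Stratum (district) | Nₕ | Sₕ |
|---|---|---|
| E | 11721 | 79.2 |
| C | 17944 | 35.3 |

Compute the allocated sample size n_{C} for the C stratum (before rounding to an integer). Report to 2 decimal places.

542.28

Neyman allocation: nₕ = n·NₕSₕ / Σⱼ NⱼSⱼ.
Σ NⱼSⱼ = 11721·79.2 + 17944·35.3 = 1.5617264 × 10^6.
n_{C} = 1337·17944·35.3 / (1.5617264 × 10^6) = 542.28.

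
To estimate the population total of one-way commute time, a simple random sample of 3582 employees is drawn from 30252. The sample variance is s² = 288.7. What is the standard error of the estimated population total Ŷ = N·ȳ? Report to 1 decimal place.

8064.0

Var(Ŷ) = N²·Var(ȳ) = N²·(1 − n/N)·s²/n.
f = 3582/30252 = 0.11840539; Var(ȳ) = 0.88159461·288.7/3582 = 0.071054261.
Var(Ŷ) = 30252² · 0.071054261 = 6.5027688 × 10^7.
SE(Ŷ) = √(6.5027688 × 10^7) = 8064.0.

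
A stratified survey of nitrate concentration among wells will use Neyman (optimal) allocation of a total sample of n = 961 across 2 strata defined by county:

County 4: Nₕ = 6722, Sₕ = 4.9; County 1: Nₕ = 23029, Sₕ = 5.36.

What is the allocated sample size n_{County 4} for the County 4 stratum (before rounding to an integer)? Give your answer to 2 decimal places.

Neyman allocation: nₕ = n·NₕSₕ / Σⱼ NⱼSⱼ.
Σ NⱼSⱼ = 6722·4.9 + 23029·5.36 = 156373.24.
n_{County 4} = 961·6722·4.9 / 156373.24 = 202.42.

202.42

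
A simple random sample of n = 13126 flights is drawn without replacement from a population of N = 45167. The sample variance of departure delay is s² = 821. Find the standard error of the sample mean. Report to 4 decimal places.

Under SRS without replacement, Var(ȳ) = (1 − f)·s²/n with f = n/N = 13126/45167 = 0.29061040.
Var(ȳ) = (1 − 0.29061040)·821/13126 = 0.70938960·0.062547615 = 0.044370628.
SE(ȳ) = √(0.044370628) = 0.2106.

0.2106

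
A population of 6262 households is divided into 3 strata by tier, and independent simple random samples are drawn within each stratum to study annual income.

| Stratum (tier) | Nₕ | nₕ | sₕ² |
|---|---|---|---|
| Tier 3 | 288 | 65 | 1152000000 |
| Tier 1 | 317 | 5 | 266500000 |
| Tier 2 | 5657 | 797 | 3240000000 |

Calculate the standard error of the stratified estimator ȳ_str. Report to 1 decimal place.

Var(ȳ_str) = Σₕ Wₕ²(1 − fₕ)sₕ²/nₕ with Wₕ = Nₕ/N, N = 6262.
Tier 3: Wₕ = 0.04599170; term = 0.04599170²·(1 − 0.22569444)·1152000000/65 = 29027.548.
Tier 1: Wₕ = 0.05062280; term = 0.05062280²·(1 − 0.01577287)·266500000/5 = 134435.8.
Tier 2: Wₕ = 0.90338550; term = 0.90338550²·(1 − 0.14088740)·3240000000/797 = 2.8502504 × 10^6.
Sum = 3.0137137 × 10^6.
SE = √(3.0137137 × 10^6) = 1736.0.

1736.0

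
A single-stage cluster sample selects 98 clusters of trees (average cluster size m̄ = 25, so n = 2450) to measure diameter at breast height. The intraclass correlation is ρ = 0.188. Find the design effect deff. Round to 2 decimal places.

5.51

deff = 1 + (25 − 1)·0.188 = 1 + 4.512 = 5.512.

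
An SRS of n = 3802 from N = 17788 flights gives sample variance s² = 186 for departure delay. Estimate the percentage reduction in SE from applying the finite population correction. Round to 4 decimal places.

f = n/N = 3802/17788 = 0.21373960.
SE_no-fpc = √(s²/n) = 0.22118232; SE_fpc = √((1−f)s²/n) = 0.1961253.
Ratio = √(1−f) = 0.88671326. Reduction = 100·(1 − 0.88671326) = 11.3287%.

11.3287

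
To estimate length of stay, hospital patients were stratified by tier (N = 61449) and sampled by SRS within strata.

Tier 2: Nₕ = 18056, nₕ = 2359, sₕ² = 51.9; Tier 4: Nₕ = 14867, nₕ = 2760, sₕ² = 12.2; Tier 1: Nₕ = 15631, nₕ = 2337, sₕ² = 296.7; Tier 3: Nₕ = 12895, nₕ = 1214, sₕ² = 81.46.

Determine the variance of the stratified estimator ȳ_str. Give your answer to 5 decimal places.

Var(ȳ_str) = Σₕ Wₕ²(1 − fₕ)sₕ²/nₕ with Wₕ = Nₕ/N, N = 61449.
Tier 2: Wₕ = 0.29383717; term = 0.29383717²·(1 − 0.13064909)·51.9/2359 = 0.0016513837.
Tier 4: Wₕ = 0.24194047; term = 0.24194047²·(1 − 0.18564606)·12.2/2760 = 2.1070798 × 10^-4.
Tier 1: Wₕ = 0.25437355; term = 0.25437355²·(1 − 0.14951059)·296.7/2337 = 0.0069866925.
Tier 3: Wₕ = 0.20984882; term = 0.20984882²·(1 − 0.09414502)·81.46/1214 = 0.0026766861.
Sum = 0.01152547.

0.01153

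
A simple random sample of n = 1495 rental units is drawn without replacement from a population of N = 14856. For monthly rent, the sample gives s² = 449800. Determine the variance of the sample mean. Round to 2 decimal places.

Under SRS without replacement, Var(ȳ) = (1 − f)·s²/n with f = n/N = 1495/14856 = 0.10063274.
Var(ȳ) = (1 − 0.10063274)·449800/1495 = 0.89936726·300.86957 = 270.59224.

270.59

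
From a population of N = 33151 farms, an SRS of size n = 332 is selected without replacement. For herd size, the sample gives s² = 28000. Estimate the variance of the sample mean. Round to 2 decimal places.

83.49

Under SRS without replacement, Var(ȳ) = (1 − f)·s²/n with f = n/N = 332/33151 = 0.01001478.
Var(ȳ) = (1 − 0.01001478)·28000/332 = 0.98998522·84.337349 = 83.492729.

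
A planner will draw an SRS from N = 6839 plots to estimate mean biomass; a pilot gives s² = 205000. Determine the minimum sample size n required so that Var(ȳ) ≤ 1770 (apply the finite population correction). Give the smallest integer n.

Without fpc, n₀ = s²/D = 205000/1770 = 115.8192.
With fpc, (1 − n/N)·s²/n ≤ D requires n ≥ n₀/(1 + n₀/N) = 115.8192/(1 + 115.8192/6839) = 113.8905.
Rounding up, n = 114.

114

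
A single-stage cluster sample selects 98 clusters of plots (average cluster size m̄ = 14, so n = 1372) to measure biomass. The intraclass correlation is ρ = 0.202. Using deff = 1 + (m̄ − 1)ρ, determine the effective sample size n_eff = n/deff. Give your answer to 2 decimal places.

378.38

deff = 1 + (14 − 1)·0.202 = 1 + 2.626 = 3.626.
n_eff = 1372 / 3.626 = 378.38.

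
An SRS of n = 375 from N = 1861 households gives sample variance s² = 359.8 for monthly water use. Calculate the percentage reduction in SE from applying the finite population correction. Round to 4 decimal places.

10.6414

f = n/N = 375/1861 = 0.20150457.
SE_no-fpc = √(s²/n) = 0.97952369; SE_fpc = √((1−f)s²/n) = 0.87528838.
Ratio = √(1−f) = 0.89358572. Reduction = 100·(1 − 0.89358572) = 10.6414%.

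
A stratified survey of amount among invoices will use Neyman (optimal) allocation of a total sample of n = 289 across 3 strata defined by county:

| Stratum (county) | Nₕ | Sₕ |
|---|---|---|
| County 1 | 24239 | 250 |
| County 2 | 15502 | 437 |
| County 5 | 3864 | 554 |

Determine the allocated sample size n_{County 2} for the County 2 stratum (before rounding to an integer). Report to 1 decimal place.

130.7

Neyman allocation: nₕ = n·NₕSₕ / Σⱼ NⱼSⱼ.
Σ NⱼSⱼ = 24239·250 + 15502·437 + 3864·554 = 1.497478 × 10^7.
n_{County 2} = 289·15502·437 / (1.497478 × 10^7) = 130.7.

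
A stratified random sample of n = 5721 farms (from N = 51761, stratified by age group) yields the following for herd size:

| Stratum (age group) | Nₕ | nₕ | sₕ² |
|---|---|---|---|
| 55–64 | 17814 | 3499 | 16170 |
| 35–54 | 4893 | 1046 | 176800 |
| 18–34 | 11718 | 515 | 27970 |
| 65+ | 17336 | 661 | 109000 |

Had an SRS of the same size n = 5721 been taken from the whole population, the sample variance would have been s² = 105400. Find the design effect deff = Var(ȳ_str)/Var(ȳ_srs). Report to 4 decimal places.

1.3475

Var(ȳ_str) = Σ Wₕ²(1−fₕ)sₕ²/nₕ with Wₕ = Nₕ/51761:
  55–64: (17814/51761)²·(1−3499/17814)·16170/3499 = 0.43985908
  35–54: (4893/51761)²·(1−1046/4893)·176800/1046 = 1.1875247
  18–34: (11718/51761)²·(1−515/11718)·27970/515 = 2.6611402
  65+: (17336/51761)²·(1−661/17336)·109000/661 = 17.792397
  → Var(ȳ_str) = 22.080921.
Var(ȳ_srs) = (1 − 5721/51761)·105400/5721 = 16.38707.
deff = 22.080921 / 16.38707 = 1.3475.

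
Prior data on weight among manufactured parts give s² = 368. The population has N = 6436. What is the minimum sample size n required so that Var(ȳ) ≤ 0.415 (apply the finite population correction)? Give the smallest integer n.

Without fpc, n₀ = s²/D = 368/0.415 = 886.7470.
With fpc, (1 − n/N)·s²/n ≤ D requires n ≥ n₀/(1 + n₀/N) = 886.7470/(1 + 886.7470/6436) = 779.3665.
Rounding up, n = 780.

780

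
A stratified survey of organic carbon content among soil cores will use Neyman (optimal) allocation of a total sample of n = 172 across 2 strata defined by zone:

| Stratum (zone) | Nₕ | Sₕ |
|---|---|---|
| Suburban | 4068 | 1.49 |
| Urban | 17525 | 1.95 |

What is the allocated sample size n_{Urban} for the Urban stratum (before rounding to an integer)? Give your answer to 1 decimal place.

Neyman allocation: nₕ = n·NₕSₕ / Σⱼ NⱼSⱼ.
Σ NⱼSⱼ = 4068·1.49 + 17525·1.95 = 40235.07.
n_{Urban} = 172·17525·1.95 / 40235.07 = 146.1.

146.1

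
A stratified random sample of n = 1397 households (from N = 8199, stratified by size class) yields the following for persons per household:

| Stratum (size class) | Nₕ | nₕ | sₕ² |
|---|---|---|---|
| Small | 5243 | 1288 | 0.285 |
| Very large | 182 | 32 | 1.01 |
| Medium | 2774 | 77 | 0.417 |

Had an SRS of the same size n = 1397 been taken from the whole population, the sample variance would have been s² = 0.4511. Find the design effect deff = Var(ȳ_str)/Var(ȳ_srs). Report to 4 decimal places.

Var(ȳ_str) = Σ Wₕ²(1−fₕ)sₕ²/nₕ with Wₕ = Nₕ/8199:
  Small: (5243/8199)²·(1−1288/5243)·0.285/1288 = 6.8254858 × 10^-5
  Very large: (182/8199)²·(1−32/182)·1.01/32 = 1.2817764 × 10^-5
  Medium: (2774/8199)²·(1−77/2774)·0.417/77 = 6.0271356 × 10^-4
  → Var(ȳ_str) = 6.8378618 × 10^-4.
Var(ȳ_srs) = (1 − 1397/8199)·0.4511/1397 = 2.6788732 × 10^-4.
deff = (6.8378618 × 10^-4) / (2.6788732 × 10^-4) = 2.5525.

2.5525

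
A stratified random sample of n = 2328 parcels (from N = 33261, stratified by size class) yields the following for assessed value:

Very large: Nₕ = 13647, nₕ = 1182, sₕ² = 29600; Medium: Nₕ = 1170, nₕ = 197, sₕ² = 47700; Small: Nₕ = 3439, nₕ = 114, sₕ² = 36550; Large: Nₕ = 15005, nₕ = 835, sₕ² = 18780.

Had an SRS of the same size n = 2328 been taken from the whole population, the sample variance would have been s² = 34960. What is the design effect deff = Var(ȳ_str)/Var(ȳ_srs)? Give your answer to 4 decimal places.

0.8403

Var(ȳ_str) = Σ Wₕ²(1−fₕ)sₕ²/nₕ with Wₕ = Nₕ/33261:
  Very large: (13647/33261)²·(1−1182/13647)·29600/1182 = 3.8506417
  Medium: (1170/33261)²·(1−197/1170)·47700/197 = 0.24916111
  Small: (3439/33261)²·(1−114/3439)·36550/114 = 3.3138722
  Large: (15005/33261)²·(1−835/15005)·18780/835 = 4.3225931
  → Var(ȳ_str) = 11.736268.
Var(ȳ_srs) = (1 − 2328/33261)·34960/2328 = 13.966101.
deff = 11.736268 / 13.966101 = 0.8403.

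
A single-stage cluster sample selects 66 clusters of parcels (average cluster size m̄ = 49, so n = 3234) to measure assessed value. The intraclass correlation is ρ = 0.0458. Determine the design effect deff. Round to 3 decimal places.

3.198

deff = 1 + (49 − 1)·0.0458 = 1 + 2.1984 = 3.1984.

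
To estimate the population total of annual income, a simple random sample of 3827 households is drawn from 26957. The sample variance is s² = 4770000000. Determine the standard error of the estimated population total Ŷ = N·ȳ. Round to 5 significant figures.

Var(Ŷ) = N²·Var(ȳ) = N²·(1 − n/N)·s²/n.
f = 3827/26957 = 0.14196684; Var(ȳ) = 0.85803316·4770000000/3827 = 1.0694586 × 10^6.
Var(Ŷ) = 26957² · (1.0694586 × 10^6) = 7.7715401 × 10^14.
SE(Ŷ) = √(7.7715401 × 10^14) = 2.7877 × 10^7.

2.7877 × 10^7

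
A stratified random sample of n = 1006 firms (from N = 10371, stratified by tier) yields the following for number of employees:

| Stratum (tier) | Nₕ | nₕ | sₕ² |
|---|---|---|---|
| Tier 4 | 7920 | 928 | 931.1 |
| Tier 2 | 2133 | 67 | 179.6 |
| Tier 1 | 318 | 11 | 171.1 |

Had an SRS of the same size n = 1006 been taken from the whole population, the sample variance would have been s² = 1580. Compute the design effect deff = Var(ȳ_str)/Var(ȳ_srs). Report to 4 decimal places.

Var(ȳ_str) = Σ Wₕ²(1−fₕ)sₕ²/nₕ with Wₕ = Nₕ/10371:
  Tier 4: (7920/10371)²·(1−928/7920)·931.1/928 = 0.51657536
  Tier 2: (2133/10371)²·(1−67/2133)·179.6/67 = 0.10982758
  Tier 1: (318/10371)²·(1−11/318)·171.1/11 = 0.014118272
  → Var(ȳ_str) = 0.64052121.
Var(ȳ_srs) = (1 − 1006/10371)·1580/1006 = 1.4182286.
deff = 0.64052121 / 1.4182286 = 0.4516.

0.4516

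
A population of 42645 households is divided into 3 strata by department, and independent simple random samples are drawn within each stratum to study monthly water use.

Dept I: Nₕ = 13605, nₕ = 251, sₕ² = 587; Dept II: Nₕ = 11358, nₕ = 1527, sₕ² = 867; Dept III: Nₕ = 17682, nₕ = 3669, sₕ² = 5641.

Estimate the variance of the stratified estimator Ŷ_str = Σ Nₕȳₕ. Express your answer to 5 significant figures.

8.6924 × 10^8

Var(Ŷ_str) = Σₕ Nₕ²(1 − fₕ)sₕ²/nₕ.
Dept I: 13605²·(1 − 251/13605)·587/251 = 4.2488784 × 10^8.
Dept II: 11358²·(1 − 1527/11358)·867/1527 = 6.3398593 × 10^7.
Dept III: 17682²·(1 − 3669/17682)·5641/3669 = 3.8095256 × 10^8.
Sum = 8.6923899 × 10^8.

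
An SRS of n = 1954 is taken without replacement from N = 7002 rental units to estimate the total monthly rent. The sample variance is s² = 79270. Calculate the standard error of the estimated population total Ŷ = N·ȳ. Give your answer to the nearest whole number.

37867

Var(Ŷ) = N²·Var(ȳ) = N²·(1 − n/N)·s²/n.
f = 1954/7002 = 0.27906312; Var(ȳ) = 0.72093688·79270/1954 = 29.247014.
Var(Ŷ) = 7002² · 29.247014 = 1.4339227 × 10^9.
SE(Ŷ) = √(1.4339227 × 10^9) = 37867.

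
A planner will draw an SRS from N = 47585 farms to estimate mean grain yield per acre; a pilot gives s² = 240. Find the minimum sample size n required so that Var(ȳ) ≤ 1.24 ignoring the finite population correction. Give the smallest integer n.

194

Without fpc, n₀ = s²/D = 240/1.24 = 193.5484.
Rounding up, n = 194.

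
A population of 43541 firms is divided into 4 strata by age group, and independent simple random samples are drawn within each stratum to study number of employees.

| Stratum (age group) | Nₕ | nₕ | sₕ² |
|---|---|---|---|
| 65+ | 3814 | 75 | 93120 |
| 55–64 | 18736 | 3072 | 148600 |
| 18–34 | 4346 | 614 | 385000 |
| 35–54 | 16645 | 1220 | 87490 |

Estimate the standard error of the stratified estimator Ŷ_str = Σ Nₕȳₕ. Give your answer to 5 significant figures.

245940

Var(Ŷ_str) = Σₕ Nₕ²(1 − fₕ)sₕ²/nₕ.
65+: 3814²·(1 − 75/3814)·93120/75 = 1.7705894 × 10^10.
55–64: 18736²·(1 − 3072/18736)·148600/3072 = 1.4196365 × 10^10.
18–34: 4346²·(1 − 614/4346)·385000/614 = 1.0170065 × 10^10.
35–54: 16645²·(1 − 1220/16645)·87490/1220 = 1.8412279 × 10^10.
Sum = 6.0484603 × 10^10.
SE = √(6.0484603 × 10^10) = 245940.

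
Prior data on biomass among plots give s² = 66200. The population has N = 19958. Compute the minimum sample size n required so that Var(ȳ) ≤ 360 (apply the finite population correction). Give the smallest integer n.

183

Without fpc, n₀ = s²/D = 66200/360 = 183.8889.
With fpc, (1 − n/N)·s²/n ≤ D requires n ≥ n₀/(1 + n₀/N) = 183.8889/(1 + 183.8889/19958) = 182.2101.
Rounding up, n = 183.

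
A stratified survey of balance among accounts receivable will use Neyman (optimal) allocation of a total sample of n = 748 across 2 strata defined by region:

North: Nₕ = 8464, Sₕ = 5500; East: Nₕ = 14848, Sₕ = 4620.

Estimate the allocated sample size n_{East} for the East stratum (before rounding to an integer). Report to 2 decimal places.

445.60

Neyman allocation: nₕ = n·NₕSₕ / Σⱼ NⱼSⱼ.
Σ NⱼSⱼ = 8464·5500 + 14848·4620 = 1.1514976 × 10^8.
n_{East} = 748·14848·4620 / (1.1514976 × 10^8) = 445.60.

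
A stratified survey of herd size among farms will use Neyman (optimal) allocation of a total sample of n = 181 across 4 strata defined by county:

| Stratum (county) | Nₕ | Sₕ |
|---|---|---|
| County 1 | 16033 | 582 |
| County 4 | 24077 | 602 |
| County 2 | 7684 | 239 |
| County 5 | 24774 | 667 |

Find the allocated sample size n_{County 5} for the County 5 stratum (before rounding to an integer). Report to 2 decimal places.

Neyman allocation: nₕ = n·NₕSₕ / Σⱼ NⱼSⱼ.
Σ NⱼSⱼ = 16033·582 + 24077·602 + 7684·239 + 24774·667 = 4.2186294 × 10^7.
n_{County 5} = 181·24774·667 / (4.2186294 × 10^7) = 70.90.

70.90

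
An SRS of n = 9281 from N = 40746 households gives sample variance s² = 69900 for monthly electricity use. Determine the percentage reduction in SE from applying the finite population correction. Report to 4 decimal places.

12.1238

f = n/N = 9281/40746 = 0.22777696.
SE_no-fpc = √(s²/n) = 2.7443608; SE_fpc = √((1−f)s²/n) = 2.4116406.
Ratio = √(1−f) = 0.87876222. Reduction = 100·(1 − 0.87876222) = 12.1238%.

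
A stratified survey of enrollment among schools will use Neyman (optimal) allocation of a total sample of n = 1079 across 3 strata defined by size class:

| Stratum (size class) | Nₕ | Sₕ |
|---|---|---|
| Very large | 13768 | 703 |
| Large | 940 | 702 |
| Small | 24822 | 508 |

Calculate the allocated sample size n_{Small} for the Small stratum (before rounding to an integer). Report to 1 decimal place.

Neyman allocation: nₕ = n·NₕSₕ / Σⱼ NⱼSⱼ.
Σ NⱼSⱼ = 13768·703 + 940·702 + 24822·508 = 2.294836 × 10^7.
n_{Small} = 1079·24822·508 / (2.294836 × 10^7) = 592.9.

592.9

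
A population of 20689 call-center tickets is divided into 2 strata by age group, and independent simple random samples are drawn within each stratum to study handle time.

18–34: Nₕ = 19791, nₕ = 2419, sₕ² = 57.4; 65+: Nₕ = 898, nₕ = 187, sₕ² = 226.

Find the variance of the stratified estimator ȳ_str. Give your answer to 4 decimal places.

0.0209

Var(ȳ_str) = Σₕ Wₕ²(1 − fₕ)sₕ²/nₕ with Wₕ = Nₕ/N, N = 20689.
18–34: Wₕ = 0.95659529; term = 0.95659529²·(1 − 0.12222728)·57.4/2419 = 0.019059635.
65+: Wₕ = 0.04340471; term = 0.04340471²·(1 − 0.20824053)·226/187 = 0.0018027428.
Sum = 0.020862378.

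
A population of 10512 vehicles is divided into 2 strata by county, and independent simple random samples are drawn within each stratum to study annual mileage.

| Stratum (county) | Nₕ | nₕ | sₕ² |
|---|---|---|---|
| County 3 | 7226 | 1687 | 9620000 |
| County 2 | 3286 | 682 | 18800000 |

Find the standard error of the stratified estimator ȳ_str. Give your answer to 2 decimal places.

64.81

Var(ȳ_str) = Σₕ Wₕ²(1 − fₕ)sₕ²/nₕ with Wₕ = Nₕ/N, N = 10512.
County 3: Wₕ = 0.68740487; term = 0.68740487²·(1 − 0.23346250)·9620000/1687 = 2065.4686.
County 2: Wₕ = 0.31259513; term = 0.31259513²·(1 − 0.20754717)·18800000/682 = 2134.5745.
Sum = 4200.0431.
SE = √(4200.0431) = 64.81.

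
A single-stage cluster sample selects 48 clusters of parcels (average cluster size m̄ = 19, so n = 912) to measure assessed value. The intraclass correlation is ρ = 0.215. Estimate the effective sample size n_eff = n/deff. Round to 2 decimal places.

deff = 1 + (19 − 1)·0.215 = 1 + 3.87 = 4.87.
n_eff = 912 / 4.87 = 187.27.

187.27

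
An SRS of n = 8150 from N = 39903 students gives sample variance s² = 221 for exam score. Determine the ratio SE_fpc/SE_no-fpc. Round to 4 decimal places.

0.8921

f = n/N = 8150/39903 = 0.20424529.
SE_no-fpc = √(s²/n) = 0.16467108; SE_fpc = √((1−f)s²/n) = 0.14689498.
Ratio = √(1−f) = 0.89205084.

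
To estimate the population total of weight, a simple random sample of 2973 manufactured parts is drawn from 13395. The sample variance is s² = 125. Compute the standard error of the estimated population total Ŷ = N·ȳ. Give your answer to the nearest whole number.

Var(Ŷ) = N²·Var(ȳ) = N²·(1 − n/N)·s²/n.
f = 2973/13395 = 0.22194849; Var(ȳ) = 0.77805151·125/2973 = 0.032713232.
Var(Ŷ) = 13395² · 0.032713232 = 5.8696052 × 10^6.
SE(Ŷ) = √(5.8696052 × 10^6) = 2423.

2423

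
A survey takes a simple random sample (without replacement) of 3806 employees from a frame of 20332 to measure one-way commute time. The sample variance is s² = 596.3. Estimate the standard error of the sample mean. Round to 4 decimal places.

0.3569

Under SRS without replacement, Var(ȳ) = (1 − f)·s²/n with f = n/N = 3806/20332 = 0.18719260.
Var(ȳ) = (1 − 0.18719260)·596.3/3806 = 0.81280740·0.15667367 = 0.12734552.
SE(ȳ) = √(0.12734552) = 0.3569.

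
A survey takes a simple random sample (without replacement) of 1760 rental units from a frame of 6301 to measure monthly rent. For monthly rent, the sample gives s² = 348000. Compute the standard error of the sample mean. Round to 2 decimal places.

11.94

Under SRS without replacement, Var(ȳ) = (1 − f)·s²/n with f = n/N = 1760/6301 = 0.27932074.
Var(ȳ) = (1 − 0.27932074)·348000/1760 = 0.72067926·197.72727 = 142.49794.
SE(ȳ) = √(142.49794) = 11.94.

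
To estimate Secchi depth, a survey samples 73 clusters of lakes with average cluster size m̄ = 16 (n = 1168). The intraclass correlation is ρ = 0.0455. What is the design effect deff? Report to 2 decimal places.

1.68

deff = 1 + (16 − 1)·0.0455 = 1 + 0.6825 = 1.6825.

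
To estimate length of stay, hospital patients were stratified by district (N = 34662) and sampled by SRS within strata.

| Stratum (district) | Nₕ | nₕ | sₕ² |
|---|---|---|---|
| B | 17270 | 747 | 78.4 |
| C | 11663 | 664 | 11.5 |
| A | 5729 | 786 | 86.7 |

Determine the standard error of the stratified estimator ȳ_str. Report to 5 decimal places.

Var(ȳ_str) = Σₕ Wₕ²(1 − fₕ)sₕ²/nₕ with Wₕ = Nₕ/N, N = 34662.
B: Wₕ = 0.49824015; term = 0.49824015²·(1 − 0.04325420)·78.4/747 = 0.024926969.
C: Wₕ = 0.33647799; term = 0.33647799²·(1 − 0.05693218)·11.5/664 = 0.001849209.
A: Wₕ = 0.16528186; term = 0.16528186²·(1 − 0.13719672)·86.7/786 = 0.0025999126.
Sum = 0.029376091.
SE = √(0.029376091) = 0.17139.

0.17139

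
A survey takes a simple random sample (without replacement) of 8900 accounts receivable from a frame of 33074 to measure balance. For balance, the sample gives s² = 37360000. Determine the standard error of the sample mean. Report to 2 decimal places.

55.39

Under SRS without replacement, Var(ȳ) = (1 − f)·s²/n with f = n/N = 8900/33074 = 0.26909355.
Var(ȳ) = (1 − 0.26909355)·37360000/8900 = 0.73090645·4197.7528 = 3068.1646.
SE(ȳ) = √(3068.1646) = 55.39.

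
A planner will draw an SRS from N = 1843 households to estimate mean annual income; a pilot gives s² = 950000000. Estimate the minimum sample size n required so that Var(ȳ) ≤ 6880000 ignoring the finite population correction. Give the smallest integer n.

139

Without fpc, n₀ = s²/D = 950000000/6880000 = 138.0814.
Rounding up, n = 139.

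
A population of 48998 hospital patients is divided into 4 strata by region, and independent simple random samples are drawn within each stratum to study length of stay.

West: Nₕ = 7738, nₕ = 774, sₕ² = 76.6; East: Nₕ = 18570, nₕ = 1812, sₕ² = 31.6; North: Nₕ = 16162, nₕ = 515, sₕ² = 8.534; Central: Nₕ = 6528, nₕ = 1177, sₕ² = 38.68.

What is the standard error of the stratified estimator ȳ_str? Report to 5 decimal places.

0.08189

Var(ȳ_str) = Σₕ Wₕ²(1 − fₕ)sₕ²/nₕ with Wₕ = Nₕ/N, N = 48998.
West: Wₕ = 0.15792481; term = 0.15792481²·(1 − 0.10002585)·76.6/774 = 0.0022213582.
East: Wₕ = 0.37899506; term = 0.37899506²·(1 − 0.09757674)·31.6/1812 = 0.0022605092.
North: Wₕ = 0.32985020; term = 0.32985020²·(1 − 0.03186487)·8.534/515 = 0.00174548.
Central: Wₕ = 0.13322993; term = 0.13322993²·(1 − 0.18030025)·38.68/1177 = 4.7815466 × 10^-4.
Sum = 0.0067055021.
SE = √(0.0067055021) = 0.08189.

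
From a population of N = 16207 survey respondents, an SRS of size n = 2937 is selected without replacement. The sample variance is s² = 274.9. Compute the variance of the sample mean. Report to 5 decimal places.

Under SRS without replacement, Var(ȳ) = (1 − f)·s²/n with f = n/N = 2937/16207 = 0.18121799.
Var(ȳ) = (1 − 0.18121799)·274.9/2937 = 0.81878201·0.09359891 = 0.076637104.

0.07664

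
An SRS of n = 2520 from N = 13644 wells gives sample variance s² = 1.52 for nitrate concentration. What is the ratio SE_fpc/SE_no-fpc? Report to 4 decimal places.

0.9029

f = n/N = 2520/13644 = 0.18469657.
SE_no-fpc = √(s²/n) = 0.024559613; SE_fpc = √((1−f)s²/n) = 0.022175895.
Ratio = √(1−f) = 0.90294154.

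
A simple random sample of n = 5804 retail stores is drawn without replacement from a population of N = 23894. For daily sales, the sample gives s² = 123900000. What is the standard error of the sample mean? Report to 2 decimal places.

Under SRS without replacement, Var(ȳ) = (1 − f)·s²/n with f = n/N = 5804/23894 = 0.24290617.
Var(ȳ) = (1 − 0.24290617)·123900000/5804 = 0.75709383·21347.347 = 16161.944.
SE(ȳ) = √(16161.944) = 127.13.

127.13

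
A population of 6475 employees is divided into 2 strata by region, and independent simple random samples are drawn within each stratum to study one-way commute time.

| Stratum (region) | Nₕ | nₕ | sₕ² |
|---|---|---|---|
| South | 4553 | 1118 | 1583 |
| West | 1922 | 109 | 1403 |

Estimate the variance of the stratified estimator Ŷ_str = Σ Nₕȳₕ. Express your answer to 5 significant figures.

Var(Ŷ_str) = Σₕ Nₕ²(1 − fₕ)sₕ²/nₕ.
South: 4553²·(1 − 1118/4553)·1583/1118 = 2.2144379 × 10^7.
West: 1922²·(1 − 109/1922)·1403/109 = 4.4852056 × 10^7.
Sum = 6.6996435 × 10^7.

6.6996 × 10^7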